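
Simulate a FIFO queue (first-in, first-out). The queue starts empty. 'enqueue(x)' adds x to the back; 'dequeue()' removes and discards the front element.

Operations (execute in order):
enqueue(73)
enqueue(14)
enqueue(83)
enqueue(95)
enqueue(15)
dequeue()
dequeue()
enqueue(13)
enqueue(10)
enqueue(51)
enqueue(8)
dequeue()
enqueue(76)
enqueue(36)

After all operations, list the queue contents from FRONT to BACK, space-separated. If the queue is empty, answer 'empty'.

Answer: 95 15 13 10 51 8 76 36

Derivation:
enqueue(73): [73]
enqueue(14): [73, 14]
enqueue(83): [73, 14, 83]
enqueue(95): [73, 14, 83, 95]
enqueue(15): [73, 14, 83, 95, 15]
dequeue(): [14, 83, 95, 15]
dequeue(): [83, 95, 15]
enqueue(13): [83, 95, 15, 13]
enqueue(10): [83, 95, 15, 13, 10]
enqueue(51): [83, 95, 15, 13, 10, 51]
enqueue(8): [83, 95, 15, 13, 10, 51, 8]
dequeue(): [95, 15, 13, 10, 51, 8]
enqueue(76): [95, 15, 13, 10, 51, 8, 76]
enqueue(36): [95, 15, 13, 10, 51, 8, 76, 36]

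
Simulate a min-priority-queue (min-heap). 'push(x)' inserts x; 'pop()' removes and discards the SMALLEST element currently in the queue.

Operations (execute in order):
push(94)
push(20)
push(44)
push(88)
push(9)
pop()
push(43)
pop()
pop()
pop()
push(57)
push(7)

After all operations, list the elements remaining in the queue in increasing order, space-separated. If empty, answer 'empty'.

Answer: 7 57 88 94

Derivation:
push(94): heap contents = [94]
push(20): heap contents = [20, 94]
push(44): heap contents = [20, 44, 94]
push(88): heap contents = [20, 44, 88, 94]
push(9): heap contents = [9, 20, 44, 88, 94]
pop() → 9: heap contents = [20, 44, 88, 94]
push(43): heap contents = [20, 43, 44, 88, 94]
pop() → 20: heap contents = [43, 44, 88, 94]
pop() → 43: heap contents = [44, 88, 94]
pop() → 44: heap contents = [88, 94]
push(57): heap contents = [57, 88, 94]
push(7): heap contents = [7, 57, 88, 94]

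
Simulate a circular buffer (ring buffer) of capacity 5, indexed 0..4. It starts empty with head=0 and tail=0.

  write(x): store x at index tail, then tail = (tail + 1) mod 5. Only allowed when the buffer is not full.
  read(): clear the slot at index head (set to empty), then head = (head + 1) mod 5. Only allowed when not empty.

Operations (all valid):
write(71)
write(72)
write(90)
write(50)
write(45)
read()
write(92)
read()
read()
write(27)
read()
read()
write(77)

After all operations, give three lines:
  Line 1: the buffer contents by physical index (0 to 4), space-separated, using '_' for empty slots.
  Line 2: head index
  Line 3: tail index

write(71): buf=[71 _ _ _ _], head=0, tail=1, size=1
write(72): buf=[71 72 _ _ _], head=0, tail=2, size=2
write(90): buf=[71 72 90 _ _], head=0, tail=3, size=3
write(50): buf=[71 72 90 50 _], head=0, tail=4, size=4
write(45): buf=[71 72 90 50 45], head=0, tail=0, size=5
read(): buf=[_ 72 90 50 45], head=1, tail=0, size=4
write(92): buf=[92 72 90 50 45], head=1, tail=1, size=5
read(): buf=[92 _ 90 50 45], head=2, tail=1, size=4
read(): buf=[92 _ _ 50 45], head=3, tail=1, size=3
write(27): buf=[92 27 _ 50 45], head=3, tail=2, size=4
read(): buf=[92 27 _ _ 45], head=4, tail=2, size=3
read(): buf=[92 27 _ _ _], head=0, tail=2, size=2
write(77): buf=[92 27 77 _ _], head=0, tail=3, size=3

Answer: 92 27 77 _ _
0
3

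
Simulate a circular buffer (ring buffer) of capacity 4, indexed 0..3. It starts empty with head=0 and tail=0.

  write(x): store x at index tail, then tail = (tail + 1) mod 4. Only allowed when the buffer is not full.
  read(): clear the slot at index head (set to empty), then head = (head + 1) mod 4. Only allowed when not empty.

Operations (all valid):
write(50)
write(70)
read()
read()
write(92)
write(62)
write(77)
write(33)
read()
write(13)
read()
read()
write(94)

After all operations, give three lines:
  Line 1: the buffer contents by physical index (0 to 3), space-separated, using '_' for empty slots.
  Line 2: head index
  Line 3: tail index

Answer: _ 33 13 94
1
0

Derivation:
write(50): buf=[50 _ _ _], head=0, tail=1, size=1
write(70): buf=[50 70 _ _], head=0, tail=2, size=2
read(): buf=[_ 70 _ _], head=1, tail=2, size=1
read(): buf=[_ _ _ _], head=2, tail=2, size=0
write(92): buf=[_ _ 92 _], head=2, tail=3, size=1
write(62): buf=[_ _ 92 62], head=2, tail=0, size=2
write(77): buf=[77 _ 92 62], head=2, tail=1, size=3
write(33): buf=[77 33 92 62], head=2, tail=2, size=4
read(): buf=[77 33 _ 62], head=3, tail=2, size=3
write(13): buf=[77 33 13 62], head=3, tail=3, size=4
read(): buf=[77 33 13 _], head=0, tail=3, size=3
read(): buf=[_ 33 13 _], head=1, tail=3, size=2
write(94): buf=[_ 33 13 94], head=1, tail=0, size=3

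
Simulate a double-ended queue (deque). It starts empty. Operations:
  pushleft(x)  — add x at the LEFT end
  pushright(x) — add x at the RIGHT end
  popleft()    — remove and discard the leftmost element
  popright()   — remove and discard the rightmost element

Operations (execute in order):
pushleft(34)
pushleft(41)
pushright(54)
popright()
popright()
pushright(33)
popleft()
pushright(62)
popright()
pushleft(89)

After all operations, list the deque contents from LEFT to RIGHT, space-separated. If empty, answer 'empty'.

Answer: 89 33

Derivation:
pushleft(34): [34]
pushleft(41): [41, 34]
pushright(54): [41, 34, 54]
popright(): [41, 34]
popright(): [41]
pushright(33): [41, 33]
popleft(): [33]
pushright(62): [33, 62]
popright(): [33]
pushleft(89): [89, 33]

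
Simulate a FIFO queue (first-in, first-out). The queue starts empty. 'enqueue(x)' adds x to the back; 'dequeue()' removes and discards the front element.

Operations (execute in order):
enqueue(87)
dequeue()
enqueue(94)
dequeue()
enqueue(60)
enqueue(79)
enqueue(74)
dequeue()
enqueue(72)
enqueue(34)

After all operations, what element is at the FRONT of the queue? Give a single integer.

Answer: 79

Derivation:
enqueue(87): queue = [87]
dequeue(): queue = []
enqueue(94): queue = [94]
dequeue(): queue = []
enqueue(60): queue = [60]
enqueue(79): queue = [60, 79]
enqueue(74): queue = [60, 79, 74]
dequeue(): queue = [79, 74]
enqueue(72): queue = [79, 74, 72]
enqueue(34): queue = [79, 74, 72, 34]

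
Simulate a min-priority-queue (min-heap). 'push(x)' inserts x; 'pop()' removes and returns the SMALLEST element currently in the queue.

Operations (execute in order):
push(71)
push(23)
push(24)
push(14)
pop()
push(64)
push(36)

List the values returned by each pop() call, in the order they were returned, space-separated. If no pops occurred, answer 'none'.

push(71): heap contents = [71]
push(23): heap contents = [23, 71]
push(24): heap contents = [23, 24, 71]
push(14): heap contents = [14, 23, 24, 71]
pop() → 14: heap contents = [23, 24, 71]
push(64): heap contents = [23, 24, 64, 71]
push(36): heap contents = [23, 24, 36, 64, 71]

Answer: 14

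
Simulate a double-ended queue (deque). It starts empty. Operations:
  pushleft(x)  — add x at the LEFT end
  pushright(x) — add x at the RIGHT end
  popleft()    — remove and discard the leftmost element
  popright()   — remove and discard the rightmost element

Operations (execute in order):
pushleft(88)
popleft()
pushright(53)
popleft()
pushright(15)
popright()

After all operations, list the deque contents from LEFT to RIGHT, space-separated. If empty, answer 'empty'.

Answer: empty

Derivation:
pushleft(88): [88]
popleft(): []
pushright(53): [53]
popleft(): []
pushright(15): [15]
popright(): []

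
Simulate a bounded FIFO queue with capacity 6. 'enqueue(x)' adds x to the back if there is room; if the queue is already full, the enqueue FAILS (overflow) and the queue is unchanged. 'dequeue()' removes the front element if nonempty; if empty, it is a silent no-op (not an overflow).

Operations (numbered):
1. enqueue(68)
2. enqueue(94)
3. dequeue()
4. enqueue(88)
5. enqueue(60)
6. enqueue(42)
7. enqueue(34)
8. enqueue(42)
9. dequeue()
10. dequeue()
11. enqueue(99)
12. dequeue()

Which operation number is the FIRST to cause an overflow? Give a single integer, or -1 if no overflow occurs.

1. enqueue(68): size=1
2. enqueue(94): size=2
3. dequeue(): size=1
4. enqueue(88): size=2
5. enqueue(60): size=3
6. enqueue(42): size=4
7. enqueue(34): size=5
8. enqueue(42): size=6
9. dequeue(): size=5
10. dequeue(): size=4
11. enqueue(99): size=5
12. dequeue(): size=4

Answer: -1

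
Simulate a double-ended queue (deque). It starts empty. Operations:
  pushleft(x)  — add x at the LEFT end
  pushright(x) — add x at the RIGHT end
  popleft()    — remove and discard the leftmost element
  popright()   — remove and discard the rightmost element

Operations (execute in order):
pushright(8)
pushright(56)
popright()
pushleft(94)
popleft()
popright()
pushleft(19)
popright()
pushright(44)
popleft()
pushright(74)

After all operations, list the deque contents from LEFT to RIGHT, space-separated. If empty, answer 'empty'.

Answer: 74

Derivation:
pushright(8): [8]
pushright(56): [8, 56]
popright(): [8]
pushleft(94): [94, 8]
popleft(): [8]
popright(): []
pushleft(19): [19]
popright(): []
pushright(44): [44]
popleft(): []
pushright(74): [74]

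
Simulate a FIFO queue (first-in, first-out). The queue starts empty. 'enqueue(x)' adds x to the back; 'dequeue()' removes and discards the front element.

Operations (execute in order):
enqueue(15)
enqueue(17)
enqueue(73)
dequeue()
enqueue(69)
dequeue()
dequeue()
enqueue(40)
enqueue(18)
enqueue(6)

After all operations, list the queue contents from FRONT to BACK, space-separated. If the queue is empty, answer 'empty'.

enqueue(15): [15]
enqueue(17): [15, 17]
enqueue(73): [15, 17, 73]
dequeue(): [17, 73]
enqueue(69): [17, 73, 69]
dequeue(): [73, 69]
dequeue(): [69]
enqueue(40): [69, 40]
enqueue(18): [69, 40, 18]
enqueue(6): [69, 40, 18, 6]

Answer: 69 40 18 6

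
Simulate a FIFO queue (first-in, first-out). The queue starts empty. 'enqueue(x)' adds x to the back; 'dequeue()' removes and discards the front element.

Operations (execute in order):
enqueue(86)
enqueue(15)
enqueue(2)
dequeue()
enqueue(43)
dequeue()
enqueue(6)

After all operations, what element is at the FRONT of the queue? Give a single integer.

Answer: 2

Derivation:
enqueue(86): queue = [86]
enqueue(15): queue = [86, 15]
enqueue(2): queue = [86, 15, 2]
dequeue(): queue = [15, 2]
enqueue(43): queue = [15, 2, 43]
dequeue(): queue = [2, 43]
enqueue(6): queue = [2, 43, 6]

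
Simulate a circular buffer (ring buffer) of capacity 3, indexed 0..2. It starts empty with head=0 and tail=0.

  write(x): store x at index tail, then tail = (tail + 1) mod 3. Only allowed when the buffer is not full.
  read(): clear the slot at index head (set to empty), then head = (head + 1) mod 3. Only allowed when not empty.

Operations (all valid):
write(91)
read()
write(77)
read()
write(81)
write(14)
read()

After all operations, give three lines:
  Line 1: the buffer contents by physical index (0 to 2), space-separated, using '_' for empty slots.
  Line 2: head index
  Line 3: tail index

Answer: 14 _ _
0
1

Derivation:
write(91): buf=[91 _ _], head=0, tail=1, size=1
read(): buf=[_ _ _], head=1, tail=1, size=0
write(77): buf=[_ 77 _], head=1, tail=2, size=1
read(): buf=[_ _ _], head=2, tail=2, size=0
write(81): buf=[_ _ 81], head=2, tail=0, size=1
write(14): buf=[14 _ 81], head=2, tail=1, size=2
read(): buf=[14 _ _], head=0, tail=1, size=1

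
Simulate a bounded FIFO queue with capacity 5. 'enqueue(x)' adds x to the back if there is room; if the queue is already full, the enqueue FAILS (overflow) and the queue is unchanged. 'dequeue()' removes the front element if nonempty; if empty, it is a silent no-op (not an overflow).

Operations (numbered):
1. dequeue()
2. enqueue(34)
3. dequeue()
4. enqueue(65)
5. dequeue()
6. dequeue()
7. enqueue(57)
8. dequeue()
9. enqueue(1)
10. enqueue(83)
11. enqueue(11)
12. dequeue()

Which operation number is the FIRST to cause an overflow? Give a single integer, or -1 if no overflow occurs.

Answer: -1

Derivation:
1. dequeue(): empty, no-op, size=0
2. enqueue(34): size=1
3. dequeue(): size=0
4. enqueue(65): size=1
5. dequeue(): size=0
6. dequeue(): empty, no-op, size=0
7. enqueue(57): size=1
8. dequeue(): size=0
9. enqueue(1): size=1
10. enqueue(83): size=2
11. enqueue(11): size=3
12. dequeue(): size=2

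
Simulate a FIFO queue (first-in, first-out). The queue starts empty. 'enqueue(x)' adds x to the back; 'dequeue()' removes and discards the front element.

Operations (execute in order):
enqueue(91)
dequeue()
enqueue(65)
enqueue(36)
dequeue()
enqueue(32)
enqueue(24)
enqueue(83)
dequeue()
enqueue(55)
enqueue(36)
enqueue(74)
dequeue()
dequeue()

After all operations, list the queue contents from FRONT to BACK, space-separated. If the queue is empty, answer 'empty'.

enqueue(91): [91]
dequeue(): []
enqueue(65): [65]
enqueue(36): [65, 36]
dequeue(): [36]
enqueue(32): [36, 32]
enqueue(24): [36, 32, 24]
enqueue(83): [36, 32, 24, 83]
dequeue(): [32, 24, 83]
enqueue(55): [32, 24, 83, 55]
enqueue(36): [32, 24, 83, 55, 36]
enqueue(74): [32, 24, 83, 55, 36, 74]
dequeue(): [24, 83, 55, 36, 74]
dequeue(): [83, 55, 36, 74]

Answer: 83 55 36 74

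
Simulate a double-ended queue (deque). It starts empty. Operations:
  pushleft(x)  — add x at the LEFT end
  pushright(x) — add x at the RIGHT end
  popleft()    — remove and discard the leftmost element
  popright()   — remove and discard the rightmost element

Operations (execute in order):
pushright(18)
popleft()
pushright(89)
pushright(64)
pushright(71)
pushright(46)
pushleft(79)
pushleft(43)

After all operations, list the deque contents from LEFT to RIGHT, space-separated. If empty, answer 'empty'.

pushright(18): [18]
popleft(): []
pushright(89): [89]
pushright(64): [89, 64]
pushright(71): [89, 64, 71]
pushright(46): [89, 64, 71, 46]
pushleft(79): [79, 89, 64, 71, 46]
pushleft(43): [43, 79, 89, 64, 71, 46]

Answer: 43 79 89 64 71 46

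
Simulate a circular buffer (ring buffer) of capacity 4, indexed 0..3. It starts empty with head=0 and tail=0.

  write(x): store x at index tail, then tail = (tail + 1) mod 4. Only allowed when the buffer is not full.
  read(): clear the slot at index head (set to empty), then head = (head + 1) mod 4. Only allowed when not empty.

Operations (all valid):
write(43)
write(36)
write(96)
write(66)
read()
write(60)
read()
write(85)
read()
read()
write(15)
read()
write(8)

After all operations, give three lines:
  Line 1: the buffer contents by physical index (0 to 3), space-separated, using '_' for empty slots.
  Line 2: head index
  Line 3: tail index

Answer: _ 85 15 8
1
0

Derivation:
write(43): buf=[43 _ _ _], head=0, tail=1, size=1
write(36): buf=[43 36 _ _], head=0, tail=2, size=2
write(96): buf=[43 36 96 _], head=0, tail=3, size=3
write(66): buf=[43 36 96 66], head=0, tail=0, size=4
read(): buf=[_ 36 96 66], head=1, tail=0, size=3
write(60): buf=[60 36 96 66], head=1, tail=1, size=4
read(): buf=[60 _ 96 66], head=2, tail=1, size=3
write(85): buf=[60 85 96 66], head=2, tail=2, size=4
read(): buf=[60 85 _ 66], head=3, tail=2, size=3
read(): buf=[60 85 _ _], head=0, tail=2, size=2
write(15): buf=[60 85 15 _], head=0, tail=3, size=3
read(): buf=[_ 85 15 _], head=1, tail=3, size=2
write(8): buf=[_ 85 15 8], head=1, tail=0, size=3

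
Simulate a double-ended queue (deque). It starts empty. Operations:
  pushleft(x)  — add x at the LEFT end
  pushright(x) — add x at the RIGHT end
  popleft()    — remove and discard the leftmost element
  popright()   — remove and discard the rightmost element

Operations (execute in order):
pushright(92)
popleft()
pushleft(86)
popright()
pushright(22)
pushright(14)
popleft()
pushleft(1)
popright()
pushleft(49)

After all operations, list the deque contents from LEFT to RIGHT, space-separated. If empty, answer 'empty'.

pushright(92): [92]
popleft(): []
pushleft(86): [86]
popright(): []
pushright(22): [22]
pushright(14): [22, 14]
popleft(): [14]
pushleft(1): [1, 14]
popright(): [1]
pushleft(49): [49, 1]

Answer: 49 1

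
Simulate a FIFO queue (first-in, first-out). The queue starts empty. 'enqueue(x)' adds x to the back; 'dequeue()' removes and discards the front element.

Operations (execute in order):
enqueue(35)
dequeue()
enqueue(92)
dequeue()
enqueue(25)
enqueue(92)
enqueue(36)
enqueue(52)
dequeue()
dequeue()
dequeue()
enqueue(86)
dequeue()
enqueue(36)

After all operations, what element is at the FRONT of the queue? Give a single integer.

enqueue(35): queue = [35]
dequeue(): queue = []
enqueue(92): queue = [92]
dequeue(): queue = []
enqueue(25): queue = [25]
enqueue(92): queue = [25, 92]
enqueue(36): queue = [25, 92, 36]
enqueue(52): queue = [25, 92, 36, 52]
dequeue(): queue = [92, 36, 52]
dequeue(): queue = [36, 52]
dequeue(): queue = [52]
enqueue(86): queue = [52, 86]
dequeue(): queue = [86]
enqueue(36): queue = [86, 36]

Answer: 86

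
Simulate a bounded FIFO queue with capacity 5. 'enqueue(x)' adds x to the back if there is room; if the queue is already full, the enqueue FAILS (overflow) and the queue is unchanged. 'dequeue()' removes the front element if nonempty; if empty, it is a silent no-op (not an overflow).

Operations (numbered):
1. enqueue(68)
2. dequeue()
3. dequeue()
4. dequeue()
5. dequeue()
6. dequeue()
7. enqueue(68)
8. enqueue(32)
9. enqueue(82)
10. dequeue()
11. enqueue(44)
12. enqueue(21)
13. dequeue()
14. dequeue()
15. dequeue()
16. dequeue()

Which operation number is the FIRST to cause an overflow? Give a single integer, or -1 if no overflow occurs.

1. enqueue(68): size=1
2. dequeue(): size=0
3. dequeue(): empty, no-op, size=0
4. dequeue(): empty, no-op, size=0
5. dequeue(): empty, no-op, size=0
6. dequeue(): empty, no-op, size=0
7. enqueue(68): size=1
8. enqueue(32): size=2
9. enqueue(82): size=3
10. dequeue(): size=2
11. enqueue(44): size=3
12. enqueue(21): size=4
13. dequeue(): size=3
14. dequeue(): size=2
15. dequeue(): size=1
16. dequeue(): size=0

Answer: -1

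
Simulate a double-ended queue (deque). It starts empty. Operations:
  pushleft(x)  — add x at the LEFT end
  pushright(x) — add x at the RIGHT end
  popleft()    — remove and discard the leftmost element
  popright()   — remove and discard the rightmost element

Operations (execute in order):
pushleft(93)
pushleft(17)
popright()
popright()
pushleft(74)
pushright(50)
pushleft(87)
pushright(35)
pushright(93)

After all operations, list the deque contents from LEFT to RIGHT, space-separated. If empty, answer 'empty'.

Answer: 87 74 50 35 93

Derivation:
pushleft(93): [93]
pushleft(17): [17, 93]
popright(): [17]
popright(): []
pushleft(74): [74]
pushright(50): [74, 50]
pushleft(87): [87, 74, 50]
pushright(35): [87, 74, 50, 35]
pushright(93): [87, 74, 50, 35, 93]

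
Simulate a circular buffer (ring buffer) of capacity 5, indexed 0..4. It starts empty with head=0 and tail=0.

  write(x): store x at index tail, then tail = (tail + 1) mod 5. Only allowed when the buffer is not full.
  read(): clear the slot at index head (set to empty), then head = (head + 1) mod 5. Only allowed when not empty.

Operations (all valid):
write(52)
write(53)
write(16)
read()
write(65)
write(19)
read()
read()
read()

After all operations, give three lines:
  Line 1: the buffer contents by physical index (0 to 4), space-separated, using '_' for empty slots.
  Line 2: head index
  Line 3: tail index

write(52): buf=[52 _ _ _ _], head=0, tail=1, size=1
write(53): buf=[52 53 _ _ _], head=0, tail=2, size=2
write(16): buf=[52 53 16 _ _], head=0, tail=3, size=3
read(): buf=[_ 53 16 _ _], head=1, tail=3, size=2
write(65): buf=[_ 53 16 65 _], head=1, tail=4, size=3
write(19): buf=[_ 53 16 65 19], head=1, tail=0, size=4
read(): buf=[_ _ 16 65 19], head=2, tail=0, size=3
read(): buf=[_ _ _ 65 19], head=3, tail=0, size=2
read(): buf=[_ _ _ _ 19], head=4, tail=0, size=1

Answer: _ _ _ _ 19
4
0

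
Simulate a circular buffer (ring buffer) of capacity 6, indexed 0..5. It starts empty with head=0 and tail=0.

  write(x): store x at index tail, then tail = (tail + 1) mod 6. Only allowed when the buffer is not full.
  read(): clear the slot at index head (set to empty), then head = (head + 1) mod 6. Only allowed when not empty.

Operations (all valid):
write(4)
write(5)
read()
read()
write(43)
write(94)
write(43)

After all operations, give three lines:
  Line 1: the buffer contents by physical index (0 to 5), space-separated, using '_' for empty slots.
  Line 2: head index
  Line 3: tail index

write(4): buf=[4 _ _ _ _ _], head=0, tail=1, size=1
write(5): buf=[4 5 _ _ _ _], head=0, tail=2, size=2
read(): buf=[_ 5 _ _ _ _], head=1, tail=2, size=1
read(): buf=[_ _ _ _ _ _], head=2, tail=2, size=0
write(43): buf=[_ _ 43 _ _ _], head=2, tail=3, size=1
write(94): buf=[_ _ 43 94 _ _], head=2, tail=4, size=2
write(43): buf=[_ _ 43 94 43 _], head=2, tail=5, size=3

Answer: _ _ 43 94 43 _
2
5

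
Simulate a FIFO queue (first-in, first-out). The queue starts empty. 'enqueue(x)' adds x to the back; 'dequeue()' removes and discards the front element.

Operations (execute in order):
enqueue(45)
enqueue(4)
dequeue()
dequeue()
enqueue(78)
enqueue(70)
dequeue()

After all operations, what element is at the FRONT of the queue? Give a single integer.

enqueue(45): queue = [45]
enqueue(4): queue = [45, 4]
dequeue(): queue = [4]
dequeue(): queue = []
enqueue(78): queue = [78]
enqueue(70): queue = [78, 70]
dequeue(): queue = [70]

Answer: 70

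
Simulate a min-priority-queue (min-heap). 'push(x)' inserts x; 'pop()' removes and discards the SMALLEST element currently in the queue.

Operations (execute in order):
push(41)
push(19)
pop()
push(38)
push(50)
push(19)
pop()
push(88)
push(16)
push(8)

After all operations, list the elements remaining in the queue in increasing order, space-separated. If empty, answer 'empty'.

push(41): heap contents = [41]
push(19): heap contents = [19, 41]
pop() → 19: heap contents = [41]
push(38): heap contents = [38, 41]
push(50): heap contents = [38, 41, 50]
push(19): heap contents = [19, 38, 41, 50]
pop() → 19: heap contents = [38, 41, 50]
push(88): heap contents = [38, 41, 50, 88]
push(16): heap contents = [16, 38, 41, 50, 88]
push(8): heap contents = [8, 16, 38, 41, 50, 88]

Answer: 8 16 38 41 50 88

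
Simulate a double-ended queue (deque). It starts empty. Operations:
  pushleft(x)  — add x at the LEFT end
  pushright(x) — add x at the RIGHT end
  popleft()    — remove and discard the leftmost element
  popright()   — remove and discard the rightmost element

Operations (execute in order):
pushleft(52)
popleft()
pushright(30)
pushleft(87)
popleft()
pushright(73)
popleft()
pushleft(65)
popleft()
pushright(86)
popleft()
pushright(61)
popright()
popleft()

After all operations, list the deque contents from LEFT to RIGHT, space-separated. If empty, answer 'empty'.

Answer: empty

Derivation:
pushleft(52): [52]
popleft(): []
pushright(30): [30]
pushleft(87): [87, 30]
popleft(): [30]
pushright(73): [30, 73]
popleft(): [73]
pushleft(65): [65, 73]
popleft(): [73]
pushright(86): [73, 86]
popleft(): [86]
pushright(61): [86, 61]
popright(): [86]
popleft(): []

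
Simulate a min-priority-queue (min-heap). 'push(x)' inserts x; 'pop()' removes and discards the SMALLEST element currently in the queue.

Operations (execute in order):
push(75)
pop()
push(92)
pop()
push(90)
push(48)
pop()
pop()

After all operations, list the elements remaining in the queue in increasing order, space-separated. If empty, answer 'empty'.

push(75): heap contents = [75]
pop() → 75: heap contents = []
push(92): heap contents = [92]
pop() → 92: heap contents = []
push(90): heap contents = [90]
push(48): heap contents = [48, 90]
pop() → 48: heap contents = [90]
pop() → 90: heap contents = []

Answer: empty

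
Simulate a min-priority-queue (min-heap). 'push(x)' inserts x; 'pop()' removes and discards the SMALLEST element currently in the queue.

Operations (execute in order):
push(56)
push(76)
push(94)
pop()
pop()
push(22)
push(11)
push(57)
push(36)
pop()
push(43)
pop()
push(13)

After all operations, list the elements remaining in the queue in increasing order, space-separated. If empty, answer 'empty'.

push(56): heap contents = [56]
push(76): heap contents = [56, 76]
push(94): heap contents = [56, 76, 94]
pop() → 56: heap contents = [76, 94]
pop() → 76: heap contents = [94]
push(22): heap contents = [22, 94]
push(11): heap contents = [11, 22, 94]
push(57): heap contents = [11, 22, 57, 94]
push(36): heap contents = [11, 22, 36, 57, 94]
pop() → 11: heap contents = [22, 36, 57, 94]
push(43): heap contents = [22, 36, 43, 57, 94]
pop() → 22: heap contents = [36, 43, 57, 94]
push(13): heap contents = [13, 36, 43, 57, 94]

Answer: 13 36 43 57 94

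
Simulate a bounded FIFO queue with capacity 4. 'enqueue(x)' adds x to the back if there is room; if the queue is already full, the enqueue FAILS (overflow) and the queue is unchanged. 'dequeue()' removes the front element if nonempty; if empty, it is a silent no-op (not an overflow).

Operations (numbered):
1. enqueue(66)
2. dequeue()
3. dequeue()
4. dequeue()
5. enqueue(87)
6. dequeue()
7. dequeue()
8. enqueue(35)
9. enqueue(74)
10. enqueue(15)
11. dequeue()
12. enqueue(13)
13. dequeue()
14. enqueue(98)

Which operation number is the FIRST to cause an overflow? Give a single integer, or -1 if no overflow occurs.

Answer: -1

Derivation:
1. enqueue(66): size=1
2. dequeue(): size=0
3. dequeue(): empty, no-op, size=0
4. dequeue(): empty, no-op, size=0
5. enqueue(87): size=1
6. dequeue(): size=0
7. dequeue(): empty, no-op, size=0
8. enqueue(35): size=1
9. enqueue(74): size=2
10. enqueue(15): size=3
11. dequeue(): size=2
12. enqueue(13): size=3
13. dequeue(): size=2
14. enqueue(98): size=3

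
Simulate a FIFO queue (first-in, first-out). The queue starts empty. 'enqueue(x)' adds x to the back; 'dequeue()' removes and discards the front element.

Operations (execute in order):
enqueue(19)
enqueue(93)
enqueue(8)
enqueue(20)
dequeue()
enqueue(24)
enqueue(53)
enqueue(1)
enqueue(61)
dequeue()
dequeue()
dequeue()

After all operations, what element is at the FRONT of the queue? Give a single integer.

enqueue(19): queue = [19]
enqueue(93): queue = [19, 93]
enqueue(8): queue = [19, 93, 8]
enqueue(20): queue = [19, 93, 8, 20]
dequeue(): queue = [93, 8, 20]
enqueue(24): queue = [93, 8, 20, 24]
enqueue(53): queue = [93, 8, 20, 24, 53]
enqueue(1): queue = [93, 8, 20, 24, 53, 1]
enqueue(61): queue = [93, 8, 20, 24, 53, 1, 61]
dequeue(): queue = [8, 20, 24, 53, 1, 61]
dequeue(): queue = [20, 24, 53, 1, 61]
dequeue(): queue = [24, 53, 1, 61]

Answer: 24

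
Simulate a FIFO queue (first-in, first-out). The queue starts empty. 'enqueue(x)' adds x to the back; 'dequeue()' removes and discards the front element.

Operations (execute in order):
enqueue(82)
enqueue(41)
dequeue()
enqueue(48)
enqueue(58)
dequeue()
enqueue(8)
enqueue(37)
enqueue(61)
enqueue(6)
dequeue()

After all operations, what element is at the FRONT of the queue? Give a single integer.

Answer: 58

Derivation:
enqueue(82): queue = [82]
enqueue(41): queue = [82, 41]
dequeue(): queue = [41]
enqueue(48): queue = [41, 48]
enqueue(58): queue = [41, 48, 58]
dequeue(): queue = [48, 58]
enqueue(8): queue = [48, 58, 8]
enqueue(37): queue = [48, 58, 8, 37]
enqueue(61): queue = [48, 58, 8, 37, 61]
enqueue(6): queue = [48, 58, 8, 37, 61, 6]
dequeue(): queue = [58, 8, 37, 61, 6]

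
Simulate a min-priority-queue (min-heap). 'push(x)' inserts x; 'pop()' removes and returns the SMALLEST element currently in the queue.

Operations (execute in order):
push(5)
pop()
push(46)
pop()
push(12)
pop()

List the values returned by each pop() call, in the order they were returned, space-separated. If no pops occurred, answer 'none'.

push(5): heap contents = [5]
pop() → 5: heap contents = []
push(46): heap contents = [46]
pop() → 46: heap contents = []
push(12): heap contents = [12]
pop() → 12: heap contents = []

Answer: 5 46 12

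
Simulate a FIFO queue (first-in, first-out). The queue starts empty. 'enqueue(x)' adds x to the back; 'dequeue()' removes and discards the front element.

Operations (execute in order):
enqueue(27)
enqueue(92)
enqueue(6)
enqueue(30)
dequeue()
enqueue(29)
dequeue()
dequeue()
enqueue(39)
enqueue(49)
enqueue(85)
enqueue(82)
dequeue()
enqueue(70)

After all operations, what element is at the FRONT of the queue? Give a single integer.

Answer: 29

Derivation:
enqueue(27): queue = [27]
enqueue(92): queue = [27, 92]
enqueue(6): queue = [27, 92, 6]
enqueue(30): queue = [27, 92, 6, 30]
dequeue(): queue = [92, 6, 30]
enqueue(29): queue = [92, 6, 30, 29]
dequeue(): queue = [6, 30, 29]
dequeue(): queue = [30, 29]
enqueue(39): queue = [30, 29, 39]
enqueue(49): queue = [30, 29, 39, 49]
enqueue(85): queue = [30, 29, 39, 49, 85]
enqueue(82): queue = [30, 29, 39, 49, 85, 82]
dequeue(): queue = [29, 39, 49, 85, 82]
enqueue(70): queue = [29, 39, 49, 85, 82, 70]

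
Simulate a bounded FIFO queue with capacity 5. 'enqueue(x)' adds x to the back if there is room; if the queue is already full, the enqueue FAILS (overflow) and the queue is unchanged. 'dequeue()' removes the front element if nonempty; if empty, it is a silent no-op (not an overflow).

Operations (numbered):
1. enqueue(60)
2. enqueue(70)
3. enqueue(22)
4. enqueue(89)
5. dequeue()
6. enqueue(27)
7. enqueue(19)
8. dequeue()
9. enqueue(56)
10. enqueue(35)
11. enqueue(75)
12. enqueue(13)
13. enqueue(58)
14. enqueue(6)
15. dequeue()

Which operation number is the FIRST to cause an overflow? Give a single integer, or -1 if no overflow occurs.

1. enqueue(60): size=1
2. enqueue(70): size=2
3. enqueue(22): size=3
4. enqueue(89): size=4
5. dequeue(): size=3
6. enqueue(27): size=4
7. enqueue(19): size=5
8. dequeue(): size=4
9. enqueue(56): size=5
10. enqueue(35): size=5=cap → OVERFLOW (fail)
11. enqueue(75): size=5=cap → OVERFLOW (fail)
12. enqueue(13): size=5=cap → OVERFLOW (fail)
13. enqueue(58): size=5=cap → OVERFLOW (fail)
14. enqueue(6): size=5=cap → OVERFLOW (fail)
15. dequeue(): size=4

Answer: 10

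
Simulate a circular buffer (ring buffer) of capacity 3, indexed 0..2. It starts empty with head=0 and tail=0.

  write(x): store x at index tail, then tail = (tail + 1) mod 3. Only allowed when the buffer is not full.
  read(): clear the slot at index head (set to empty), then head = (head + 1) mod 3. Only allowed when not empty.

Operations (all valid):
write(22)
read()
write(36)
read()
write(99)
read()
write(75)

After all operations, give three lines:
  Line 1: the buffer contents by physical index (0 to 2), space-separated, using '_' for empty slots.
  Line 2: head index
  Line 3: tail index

Answer: 75 _ _
0
1

Derivation:
write(22): buf=[22 _ _], head=0, tail=1, size=1
read(): buf=[_ _ _], head=1, tail=1, size=0
write(36): buf=[_ 36 _], head=1, tail=2, size=1
read(): buf=[_ _ _], head=2, tail=2, size=0
write(99): buf=[_ _ 99], head=2, tail=0, size=1
read(): buf=[_ _ _], head=0, tail=0, size=0
write(75): buf=[75 _ _], head=0, tail=1, size=1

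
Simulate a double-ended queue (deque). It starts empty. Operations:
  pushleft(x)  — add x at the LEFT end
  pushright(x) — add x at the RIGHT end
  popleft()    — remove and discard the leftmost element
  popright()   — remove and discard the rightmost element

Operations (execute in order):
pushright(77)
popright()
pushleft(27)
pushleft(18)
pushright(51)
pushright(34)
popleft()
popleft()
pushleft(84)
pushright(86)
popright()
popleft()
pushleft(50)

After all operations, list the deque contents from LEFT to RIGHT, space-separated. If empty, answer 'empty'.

pushright(77): [77]
popright(): []
pushleft(27): [27]
pushleft(18): [18, 27]
pushright(51): [18, 27, 51]
pushright(34): [18, 27, 51, 34]
popleft(): [27, 51, 34]
popleft(): [51, 34]
pushleft(84): [84, 51, 34]
pushright(86): [84, 51, 34, 86]
popright(): [84, 51, 34]
popleft(): [51, 34]
pushleft(50): [50, 51, 34]

Answer: 50 51 34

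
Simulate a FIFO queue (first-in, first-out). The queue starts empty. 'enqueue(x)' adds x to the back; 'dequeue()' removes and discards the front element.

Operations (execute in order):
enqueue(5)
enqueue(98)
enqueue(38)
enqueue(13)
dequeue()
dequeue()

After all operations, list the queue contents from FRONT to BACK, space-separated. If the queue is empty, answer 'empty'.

Answer: 38 13

Derivation:
enqueue(5): [5]
enqueue(98): [5, 98]
enqueue(38): [5, 98, 38]
enqueue(13): [5, 98, 38, 13]
dequeue(): [98, 38, 13]
dequeue(): [38, 13]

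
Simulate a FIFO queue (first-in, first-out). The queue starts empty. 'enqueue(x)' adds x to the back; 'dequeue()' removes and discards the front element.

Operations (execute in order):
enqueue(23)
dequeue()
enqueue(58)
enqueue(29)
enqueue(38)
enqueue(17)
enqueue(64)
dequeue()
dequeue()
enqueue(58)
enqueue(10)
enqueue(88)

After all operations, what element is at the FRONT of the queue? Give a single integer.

enqueue(23): queue = [23]
dequeue(): queue = []
enqueue(58): queue = [58]
enqueue(29): queue = [58, 29]
enqueue(38): queue = [58, 29, 38]
enqueue(17): queue = [58, 29, 38, 17]
enqueue(64): queue = [58, 29, 38, 17, 64]
dequeue(): queue = [29, 38, 17, 64]
dequeue(): queue = [38, 17, 64]
enqueue(58): queue = [38, 17, 64, 58]
enqueue(10): queue = [38, 17, 64, 58, 10]
enqueue(88): queue = [38, 17, 64, 58, 10, 88]

Answer: 38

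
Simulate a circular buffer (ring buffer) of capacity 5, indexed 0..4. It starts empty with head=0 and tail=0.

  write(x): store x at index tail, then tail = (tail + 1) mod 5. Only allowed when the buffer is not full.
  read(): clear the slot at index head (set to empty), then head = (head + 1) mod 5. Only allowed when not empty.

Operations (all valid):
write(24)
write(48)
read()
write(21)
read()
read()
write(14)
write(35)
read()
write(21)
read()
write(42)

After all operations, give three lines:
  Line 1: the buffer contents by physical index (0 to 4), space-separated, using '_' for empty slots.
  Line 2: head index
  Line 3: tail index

Answer: 21 42 _ _ _
0
2

Derivation:
write(24): buf=[24 _ _ _ _], head=0, tail=1, size=1
write(48): buf=[24 48 _ _ _], head=0, tail=2, size=2
read(): buf=[_ 48 _ _ _], head=1, tail=2, size=1
write(21): buf=[_ 48 21 _ _], head=1, tail=3, size=2
read(): buf=[_ _ 21 _ _], head=2, tail=3, size=1
read(): buf=[_ _ _ _ _], head=3, tail=3, size=0
write(14): buf=[_ _ _ 14 _], head=3, tail=4, size=1
write(35): buf=[_ _ _ 14 35], head=3, tail=0, size=2
read(): buf=[_ _ _ _ 35], head=4, tail=0, size=1
write(21): buf=[21 _ _ _ 35], head=4, tail=1, size=2
read(): buf=[21 _ _ _ _], head=0, tail=1, size=1
write(42): buf=[21 42 _ _ _], head=0, tail=2, size=2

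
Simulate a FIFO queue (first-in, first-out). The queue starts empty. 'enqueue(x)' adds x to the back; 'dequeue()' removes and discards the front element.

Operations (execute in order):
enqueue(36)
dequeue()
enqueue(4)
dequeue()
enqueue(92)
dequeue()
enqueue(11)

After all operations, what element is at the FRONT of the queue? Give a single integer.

Answer: 11

Derivation:
enqueue(36): queue = [36]
dequeue(): queue = []
enqueue(4): queue = [4]
dequeue(): queue = []
enqueue(92): queue = [92]
dequeue(): queue = []
enqueue(11): queue = [11]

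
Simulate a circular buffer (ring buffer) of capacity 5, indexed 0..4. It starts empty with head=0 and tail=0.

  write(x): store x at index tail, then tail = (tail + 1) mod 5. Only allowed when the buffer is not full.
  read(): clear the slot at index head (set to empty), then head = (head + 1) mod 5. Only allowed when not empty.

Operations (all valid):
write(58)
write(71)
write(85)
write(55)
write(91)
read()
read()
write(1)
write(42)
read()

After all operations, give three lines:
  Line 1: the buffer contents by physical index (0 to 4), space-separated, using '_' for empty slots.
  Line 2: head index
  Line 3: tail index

Answer: 1 42 _ 55 91
3
2

Derivation:
write(58): buf=[58 _ _ _ _], head=0, tail=1, size=1
write(71): buf=[58 71 _ _ _], head=0, tail=2, size=2
write(85): buf=[58 71 85 _ _], head=0, tail=3, size=3
write(55): buf=[58 71 85 55 _], head=0, tail=4, size=4
write(91): buf=[58 71 85 55 91], head=0, tail=0, size=5
read(): buf=[_ 71 85 55 91], head=1, tail=0, size=4
read(): buf=[_ _ 85 55 91], head=2, tail=0, size=3
write(1): buf=[1 _ 85 55 91], head=2, tail=1, size=4
write(42): buf=[1 42 85 55 91], head=2, tail=2, size=5
read(): buf=[1 42 _ 55 91], head=3, tail=2, size=4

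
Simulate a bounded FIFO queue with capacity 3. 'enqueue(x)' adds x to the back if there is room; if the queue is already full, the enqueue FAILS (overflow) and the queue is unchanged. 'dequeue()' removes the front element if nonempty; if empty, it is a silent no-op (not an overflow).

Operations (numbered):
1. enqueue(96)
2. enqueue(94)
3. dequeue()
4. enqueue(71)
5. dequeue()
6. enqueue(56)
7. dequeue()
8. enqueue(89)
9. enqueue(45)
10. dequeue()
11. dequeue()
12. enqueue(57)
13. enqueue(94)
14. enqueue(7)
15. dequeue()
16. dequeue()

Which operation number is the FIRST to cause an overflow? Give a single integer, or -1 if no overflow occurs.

1. enqueue(96): size=1
2. enqueue(94): size=2
3. dequeue(): size=1
4. enqueue(71): size=2
5. dequeue(): size=1
6. enqueue(56): size=2
7. dequeue(): size=1
8. enqueue(89): size=2
9. enqueue(45): size=3
10. dequeue(): size=2
11. dequeue(): size=1
12. enqueue(57): size=2
13. enqueue(94): size=3
14. enqueue(7): size=3=cap → OVERFLOW (fail)
15. dequeue(): size=2
16. dequeue(): size=1

Answer: 14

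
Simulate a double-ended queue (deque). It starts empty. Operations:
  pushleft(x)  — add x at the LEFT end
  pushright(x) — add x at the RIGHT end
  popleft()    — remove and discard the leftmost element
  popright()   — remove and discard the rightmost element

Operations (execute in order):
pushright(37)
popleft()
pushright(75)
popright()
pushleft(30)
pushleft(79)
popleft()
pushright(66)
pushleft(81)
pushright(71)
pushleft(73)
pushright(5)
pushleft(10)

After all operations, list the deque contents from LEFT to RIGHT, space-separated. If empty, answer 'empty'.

Answer: 10 73 81 30 66 71 5

Derivation:
pushright(37): [37]
popleft(): []
pushright(75): [75]
popright(): []
pushleft(30): [30]
pushleft(79): [79, 30]
popleft(): [30]
pushright(66): [30, 66]
pushleft(81): [81, 30, 66]
pushright(71): [81, 30, 66, 71]
pushleft(73): [73, 81, 30, 66, 71]
pushright(5): [73, 81, 30, 66, 71, 5]
pushleft(10): [10, 73, 81, 30, 66, 71, 5]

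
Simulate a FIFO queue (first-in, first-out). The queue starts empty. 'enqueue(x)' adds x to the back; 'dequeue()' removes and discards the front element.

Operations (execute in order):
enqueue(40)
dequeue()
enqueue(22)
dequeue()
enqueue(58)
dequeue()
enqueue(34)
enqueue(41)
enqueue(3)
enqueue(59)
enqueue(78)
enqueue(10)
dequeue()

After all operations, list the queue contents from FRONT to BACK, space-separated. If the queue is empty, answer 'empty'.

Answer: 41 3 59 78 10

Derivation:
enqueue(40): [40]
dequeue(): []
enqueue(22): [22]
dequeue(): []
enqueue(58): [58]
dequeue(): []
enqueue(34): [34]
enqueue(41): [34, 41]
enqueue(3): [34, 41, 3]
enqueue(59): [34, 41, 3, 59]
enqueue(78): [34, 41, 3, 59, 78]
enqueue(10): [34, 41, 3, 59, 78, 10]
dequeue(): [41, 3, 59, 78, 10]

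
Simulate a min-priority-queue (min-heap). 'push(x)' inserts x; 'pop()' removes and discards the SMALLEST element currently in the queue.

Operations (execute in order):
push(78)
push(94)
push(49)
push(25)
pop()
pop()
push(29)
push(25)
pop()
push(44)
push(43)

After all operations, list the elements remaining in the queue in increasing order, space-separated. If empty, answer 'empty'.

Answer: 29 43 44 78 94

Derivation:
push(78): heap contents = [78]
push(94): heap contents = [78, 94]
push(49): heap contents = [49, 78, 94]
push(25): heap contents = [25, 49, 78, 94]
pop() → 25: heap contents = [49, 78, 94]
pop() → 49: heap contents = [78, 94]
push(29): heap contents = [29, 78, 94]
push(25): heap contents = [25, 29, 78, 94]
pop() → 25: heap contents = [29, 78, 94]
push(44): heap contents = [29, 44, 78, 94]
push(43): heap contents = [29, 43, 44, 78, 94]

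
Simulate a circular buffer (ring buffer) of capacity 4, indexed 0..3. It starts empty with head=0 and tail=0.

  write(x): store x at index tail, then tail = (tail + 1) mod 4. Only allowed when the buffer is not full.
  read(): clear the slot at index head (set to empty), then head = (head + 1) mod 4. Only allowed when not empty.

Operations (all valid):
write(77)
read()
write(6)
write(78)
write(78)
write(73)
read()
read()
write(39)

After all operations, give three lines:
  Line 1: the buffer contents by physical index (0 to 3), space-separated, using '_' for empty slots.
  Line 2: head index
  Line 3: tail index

Answer: 73 39 _ 78
3
2

Derivation:
write(77): buf=[77 _ _ _], head=0, tail=1, size=1
read(): buf=[_ _ _ _], head=1, tail=1, size=0
write(6): buf=[_ 6 _ _], head=1, tail=2, size=1
write(78): buf=[_ 6 78 _], head=1, tail=3, size=2
write(78): buf=[_ 6 78 78], head=1, tail=0, size=3
write(73): buf=[73 6 78 78], head=1, tail=1, size=4
read(): buf=[73 _ 78 78], head=2, tail=1, size=3
read(): buf=[73 _ _ 78], head=3, tail=1, size=2
write(39): buf=[73 39 _ 78], head=3, tail=2, size=3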